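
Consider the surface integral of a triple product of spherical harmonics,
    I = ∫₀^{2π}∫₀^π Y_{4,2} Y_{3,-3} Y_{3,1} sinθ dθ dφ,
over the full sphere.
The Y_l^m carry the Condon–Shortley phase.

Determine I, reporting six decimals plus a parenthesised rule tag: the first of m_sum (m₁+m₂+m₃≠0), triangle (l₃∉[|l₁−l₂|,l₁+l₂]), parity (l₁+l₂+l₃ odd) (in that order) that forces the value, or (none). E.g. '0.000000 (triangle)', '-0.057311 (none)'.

-0.188451 (none)

Checks pass: Σm=0; 10 even; l₃=3∈[1,7].
(2·4+1)(2·3+1)(2·3+1) = 441
Δ: 4! 4! 2! / 11! → 1/34650
sum: t=1:−1/72 t=2:+1/16 t=3:−1/72 = 5/144
3j²(4 3 3; 0 0 0) = Δ·Π!·Σ² = 2/77  (sign -1)
sum: t=0:+1/192 = 1/192
3j²(4 3 3; 2 -3 1) = Δ·Π!·Σ² = 3/77  (sign +1)
combine: 4πI² = 441·2/77·3/77 = 54/121
take √, sign -1: I = -0.18845135
No selection rule forces the value: the integral is nonzero (none).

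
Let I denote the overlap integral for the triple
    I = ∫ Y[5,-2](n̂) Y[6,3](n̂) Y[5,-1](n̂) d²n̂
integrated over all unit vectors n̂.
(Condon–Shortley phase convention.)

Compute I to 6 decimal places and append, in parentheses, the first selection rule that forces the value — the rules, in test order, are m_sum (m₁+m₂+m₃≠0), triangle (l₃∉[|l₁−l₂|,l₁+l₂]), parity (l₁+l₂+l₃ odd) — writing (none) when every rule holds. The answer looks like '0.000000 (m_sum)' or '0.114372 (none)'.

-0.071298 (none)

Rules hold: Σm=0, L=16 even, 1≤5≤11.
N = 11·13·11 = 1573
Δ = 6!·4!·6!/17! = 1/28588560
Racah Σ t=1..5: t=1:−1/345600 t=2:+1/13824 t=3:−1/5184 t=4:+1/13824 t=5:−1/345600 = -7/129600
⇒ 3j(5 6 5; 0 0 0)² = 80/7293, sgn +1
Racah Σ t=3..6: t=3:−1/622080 t=4:+1/34560 t=5:−1/23040 t=6:+1/155520 = -1/103680
⇒ 3j(5 6 5; -2 3 -1)² = 9/2431, sgn -1
4πI² = N·(3j₀)²·(3jₘ)² = 240/3757
I = -1·√(0.0638808/4π) = -0.07129845
No selection rule forces the value: the integral is nonzero (none).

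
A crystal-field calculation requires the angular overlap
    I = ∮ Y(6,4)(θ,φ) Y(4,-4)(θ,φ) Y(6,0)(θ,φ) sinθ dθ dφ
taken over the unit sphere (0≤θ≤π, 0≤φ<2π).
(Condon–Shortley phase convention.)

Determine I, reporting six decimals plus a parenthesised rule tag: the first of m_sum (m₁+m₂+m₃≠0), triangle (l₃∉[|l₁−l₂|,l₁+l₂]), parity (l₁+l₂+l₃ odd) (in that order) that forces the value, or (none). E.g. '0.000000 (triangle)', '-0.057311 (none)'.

0.141673 (none)

Checks pass: Σm=0; 16 even; l₃=6∈[2,10].
(2·6+1)(2·4+1)(2·6+1) = 1521
Δ: 4! 8! 4! / 17! → 1/15315300
sum: t=0:+1/829440 t=1:−1/25920 t=2:+1/9216 t=3:−1/25920 t=4:+1/829440 = 7/207360
3j²(6 4 6; 0 0 0) = Δ·Π!·Σ² = 28/2431  (sign +1)
sum: t=0:+1/829440 = 1/829440
3j²(6 4 6; 4 -4 0) = Δ·Π!·Σ² = 35/2431  (sign +1)
combine: 4πI² = 1521·28/2431·35/2431 = 8820/34969
take √, sign +1: I = 0.14167322
No selection rule forces the value: the integral is nonzero (none).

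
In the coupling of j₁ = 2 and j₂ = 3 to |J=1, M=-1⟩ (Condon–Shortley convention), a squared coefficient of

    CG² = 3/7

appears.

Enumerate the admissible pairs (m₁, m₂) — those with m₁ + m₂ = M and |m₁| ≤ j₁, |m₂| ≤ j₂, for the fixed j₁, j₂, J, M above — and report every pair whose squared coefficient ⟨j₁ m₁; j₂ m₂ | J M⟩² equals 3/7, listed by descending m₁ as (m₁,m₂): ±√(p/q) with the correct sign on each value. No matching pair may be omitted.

Admissible pairs with m₁+m₂ = M = -1: (-2,1), (-1,0), (0,-1), (1,-2), (2,-3)
  (m₁,m₂)=(2,-3): CG² = 3/7, CG = +√(3/7)   ← matches the target
  (m₁,m₂)=(1,-2): CG² = 2/7, CG = −√(2/7)
  (m₁,m₂)=(0,-1): CG² = 6/35, CG = +√(6/35)
  (m₁,m₂)=(-1,0): CG² = 3/35, CG = −√(3/35)
  (m₁,m₂)=(-2,1): CG² = 1/35, CG = +√(1/35)
Pairs with CG² = 3/7: (2,-3): +√(3/7)

(2,-3): +√(3/7)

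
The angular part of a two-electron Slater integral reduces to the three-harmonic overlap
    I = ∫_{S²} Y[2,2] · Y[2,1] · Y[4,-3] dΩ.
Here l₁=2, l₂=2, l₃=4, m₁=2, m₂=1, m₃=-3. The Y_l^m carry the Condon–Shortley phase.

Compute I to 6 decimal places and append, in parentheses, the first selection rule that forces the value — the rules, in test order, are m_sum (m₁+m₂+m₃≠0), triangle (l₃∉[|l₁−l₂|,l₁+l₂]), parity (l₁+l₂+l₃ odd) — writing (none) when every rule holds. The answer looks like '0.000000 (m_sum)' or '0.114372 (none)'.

Rules hold: Σm=0, L=8 even, 0≤4≤4.
N = 5·5·9 = 225
Δ = 0!·4!·4!/9! = 1/630
Racah Σ t=0..0: t=0:+1/16 = 1/16
⇒ 3j(2 2 4; 0 0 0)² = 2/35, sgn +1
Racah Σ t=0..0: t=0:+1/144 = 1/144
⇒ 3j(2 2 4; 2 1 -3)² = 1/18, sgn -1
4πI² = N·(3j₀)²·(3jₘ)² = 5/7
I = -1·√(0.714286/4π) = -0.23841361
No selection rule forces the value: the integral is nonzero (none).

-0.238414 (none)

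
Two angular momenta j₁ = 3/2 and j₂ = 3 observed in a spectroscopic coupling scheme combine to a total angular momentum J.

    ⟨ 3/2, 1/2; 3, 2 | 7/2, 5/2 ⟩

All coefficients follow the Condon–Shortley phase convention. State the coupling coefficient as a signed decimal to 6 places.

-0.377964

j₁+j₂−J=1  J+j₁−j₂=2  J−j₁+j₂=5  j₁+j₂+J+1=9
(j₁±m₁, j₂±m₂, J±M) = (2,1,5,1,6,1)
P² = 6400/7
sum k=0..1:
  [0] +1/120 = 1/120
  [1] −1/48 = -1/48
S = -1/80
C² = P²·S² = 1/7 ; C = -0.377964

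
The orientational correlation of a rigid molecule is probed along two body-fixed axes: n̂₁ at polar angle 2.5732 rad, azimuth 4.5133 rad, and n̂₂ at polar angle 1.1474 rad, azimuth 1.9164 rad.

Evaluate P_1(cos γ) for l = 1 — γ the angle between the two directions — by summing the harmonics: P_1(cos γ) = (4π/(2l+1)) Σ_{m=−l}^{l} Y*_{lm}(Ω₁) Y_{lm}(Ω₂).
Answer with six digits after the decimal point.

Summing Y*_{l m}(θ₁,φ₁)·Y_{l m}(θ₂,φ₂) over m ∈ [−1, 1]; prefactor 4π/(2·1+1) = 4.188790:
  [-1]  conj(Y_{1,-1})(Ω₁) = (-0.036781, -0.182298) ; Y_{1,-1}(Ω₂) = (-0.106706, -0.296362) ; Δ = (-0.050102, 0.030353)
  [+0]  conj(Y_{1,0})(Ω₁) = (-0.411778, -0.000000) ; Y_{1,0}(Ω₂) = (0.200747, 0.000000) ; Δ = (-0.082663, -0.000000)
  [+1]  conj(Y_{1,1})(Ω₁) = (0.036781, -0.182298) ; Y_{1,1}(Ω₂) = (0.106706, -0.296362) ; Δ = (-0.050102, -0.030353)
Total Σ_m = (-0.182866, 0.000000). Multiply by 4.188790: (-0.765988, 0.000000). P_1(cos γ) = -0.765988

-0.765988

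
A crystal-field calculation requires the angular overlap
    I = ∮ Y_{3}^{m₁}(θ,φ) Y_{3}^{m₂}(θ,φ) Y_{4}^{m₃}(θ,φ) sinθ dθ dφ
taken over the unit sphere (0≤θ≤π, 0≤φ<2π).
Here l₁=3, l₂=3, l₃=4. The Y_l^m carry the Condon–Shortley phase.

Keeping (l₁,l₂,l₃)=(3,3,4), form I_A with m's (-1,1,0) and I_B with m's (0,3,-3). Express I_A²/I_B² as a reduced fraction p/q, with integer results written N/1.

Shared (l₁,l₂,l₃)=(3,3,4): N and (l;000)² cancel in I_A²/I_B².
A: Δ = 2!·4!·4!/11! = 1/34650; Racah Σ t=0..2: t=0:+1/1152 t=1:−1/36 t=2:+1/32 = 5/1152; ⇒ 3j(3 3 4; -1 1 0)² = 1/1386, sgn +1
B: Δ = 2!·4!·4!/11! = 1/34650; Racah Σ t=2..2: t=2:+1/288 = 1/288; ⇒ 3j(3 3 4; 0 3 -3)² = 1/22, sgn -1
I_A²/I_B² = (1/1386)/(1/22) = 1/63

1/63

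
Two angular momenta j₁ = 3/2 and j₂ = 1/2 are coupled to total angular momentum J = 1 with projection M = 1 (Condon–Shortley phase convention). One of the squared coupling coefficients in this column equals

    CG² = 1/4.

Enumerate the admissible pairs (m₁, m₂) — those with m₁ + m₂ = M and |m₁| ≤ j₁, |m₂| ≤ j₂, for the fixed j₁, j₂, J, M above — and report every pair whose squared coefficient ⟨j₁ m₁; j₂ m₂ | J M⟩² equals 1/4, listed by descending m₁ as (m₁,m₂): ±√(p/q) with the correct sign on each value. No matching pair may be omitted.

(1/2,1/2): −√(1/4)

Admissible pairs with m₁+m₂ = M = 1: (1/2,1/2), (3/2,-1/2)
  (m₁,m₂)=(3/2,-1/2): CG² = 3/4, CG = +√(3/4)
  (m₁,m₂)=(1/2,1/2): CG² = 1/4, CG = −√(1/4)   ← matches the target
Pairs with CG² = 1/4: (1/2,1/2): −√(1/4)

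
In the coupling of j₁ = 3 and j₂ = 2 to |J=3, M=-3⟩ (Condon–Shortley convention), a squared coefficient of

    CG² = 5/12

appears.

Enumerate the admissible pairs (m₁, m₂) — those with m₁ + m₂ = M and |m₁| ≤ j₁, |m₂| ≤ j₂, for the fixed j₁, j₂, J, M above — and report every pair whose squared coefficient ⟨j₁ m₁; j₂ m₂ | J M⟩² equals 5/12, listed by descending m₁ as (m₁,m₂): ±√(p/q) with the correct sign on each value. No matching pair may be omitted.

(-2,-1): −√(5/12); (-3,0): +√(5/12)

Admissible pairs with m₁+m₂ = M = -3: (-3,0), (-2,-1), (-1,-2)
  (m₁,m₂)=(-1,-2): CG² = 1/6, CG = +√(1/6)
  (m₁,m₂)=(-2,-1): CG² = 5/12, CG = −√(5/12)   ← matches the target
  (m₁,m₂)=(-3,0): CG² = 5/12, CG = +√(5/12)   ← matches the target
Pairs with CG² = 5/12: (-2,-1): −√(5/12); (-3,0): +√(5/12)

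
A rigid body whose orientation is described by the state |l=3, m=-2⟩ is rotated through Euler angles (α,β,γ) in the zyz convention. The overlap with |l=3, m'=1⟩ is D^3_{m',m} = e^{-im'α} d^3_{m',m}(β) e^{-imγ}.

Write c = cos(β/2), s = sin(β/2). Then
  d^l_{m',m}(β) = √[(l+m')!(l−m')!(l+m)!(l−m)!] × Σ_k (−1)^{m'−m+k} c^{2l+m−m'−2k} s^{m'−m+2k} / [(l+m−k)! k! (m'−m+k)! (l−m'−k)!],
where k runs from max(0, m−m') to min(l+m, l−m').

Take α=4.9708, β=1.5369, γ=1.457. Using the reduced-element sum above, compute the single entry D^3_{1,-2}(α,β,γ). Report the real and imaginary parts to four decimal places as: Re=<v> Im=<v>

Re=0.1964 Im=0.3718

First d^3_{1,-2}(β=1.5369), then the phase factors e^{-i(1)α} and e^{-i(-2)γ}:
c=cos(1.536900/2)=0.718989, s=sin(1.536900/2)=0.695022; N=√[24·2·1·120]=75.894664
Admissible k: 0..1 (factorial args all ≥0)
  k=0: (−1)^3·75.8947/(12)·0.7190^3·0.6950^3 = -0.789208
  k=1: (−1)^4·75.8947/(24)·0.7190^1·0.6950^5 = +0.368735
d^3_{1,-2}(1.5369) = -0.789208 +0.368735 = -0.420473
D = (+0.255545+0.966797i)·(-0.420473)·(-0.974212+0.225633i) = +0.196401+0.371785i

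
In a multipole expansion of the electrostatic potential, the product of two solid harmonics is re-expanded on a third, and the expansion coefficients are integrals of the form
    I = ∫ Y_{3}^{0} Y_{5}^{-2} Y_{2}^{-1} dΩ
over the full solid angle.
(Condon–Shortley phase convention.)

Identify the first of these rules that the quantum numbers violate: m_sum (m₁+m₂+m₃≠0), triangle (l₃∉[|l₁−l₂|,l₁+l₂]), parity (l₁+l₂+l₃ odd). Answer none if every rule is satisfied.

azimuthal sum: 0 − 2 − 1 = -3  ✗
2 ≤ 2 ≤ 8 (triangle on l)
L = 3 + 5 + 2 = 10 (even)

m_sum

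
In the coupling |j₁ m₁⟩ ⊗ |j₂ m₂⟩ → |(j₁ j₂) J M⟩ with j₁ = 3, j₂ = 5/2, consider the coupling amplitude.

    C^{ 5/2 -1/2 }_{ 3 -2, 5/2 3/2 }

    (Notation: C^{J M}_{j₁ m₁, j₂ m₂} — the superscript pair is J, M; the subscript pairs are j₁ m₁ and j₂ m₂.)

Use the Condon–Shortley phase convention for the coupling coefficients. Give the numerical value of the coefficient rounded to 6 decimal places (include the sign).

j₁+j₂−J=3  J+j₁−j₂=3  J−j₁+j₂=2  j₁+j₂+J+1=9
(j₁±m₁, j₂±m₂, J±M) = (1,5,4,1,2,3)
P² = 288/7
sum k=2..3:
  [2] +1/24 = 1/24
  [3] −1/12 = -1/12
S = -1/24
C² = P²·S² = 1/14 ; C = -0.267261

-0.267261  (= −√(1/14))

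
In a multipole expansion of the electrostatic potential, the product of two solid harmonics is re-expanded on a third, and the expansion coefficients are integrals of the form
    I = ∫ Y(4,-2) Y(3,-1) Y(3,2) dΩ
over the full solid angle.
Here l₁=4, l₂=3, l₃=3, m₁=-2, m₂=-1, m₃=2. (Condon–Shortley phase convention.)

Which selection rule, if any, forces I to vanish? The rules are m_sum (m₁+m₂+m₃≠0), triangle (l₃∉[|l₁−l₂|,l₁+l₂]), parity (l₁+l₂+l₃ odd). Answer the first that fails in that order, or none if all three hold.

m₁+m₂+m₃ = -2 − 1 + 2 = -1  ✗
triangle: |4−3|=1 ≤ l₃=3 ≤ 4+3=7
parity: l₁+l₂+l₃ = 10 is even

m_sum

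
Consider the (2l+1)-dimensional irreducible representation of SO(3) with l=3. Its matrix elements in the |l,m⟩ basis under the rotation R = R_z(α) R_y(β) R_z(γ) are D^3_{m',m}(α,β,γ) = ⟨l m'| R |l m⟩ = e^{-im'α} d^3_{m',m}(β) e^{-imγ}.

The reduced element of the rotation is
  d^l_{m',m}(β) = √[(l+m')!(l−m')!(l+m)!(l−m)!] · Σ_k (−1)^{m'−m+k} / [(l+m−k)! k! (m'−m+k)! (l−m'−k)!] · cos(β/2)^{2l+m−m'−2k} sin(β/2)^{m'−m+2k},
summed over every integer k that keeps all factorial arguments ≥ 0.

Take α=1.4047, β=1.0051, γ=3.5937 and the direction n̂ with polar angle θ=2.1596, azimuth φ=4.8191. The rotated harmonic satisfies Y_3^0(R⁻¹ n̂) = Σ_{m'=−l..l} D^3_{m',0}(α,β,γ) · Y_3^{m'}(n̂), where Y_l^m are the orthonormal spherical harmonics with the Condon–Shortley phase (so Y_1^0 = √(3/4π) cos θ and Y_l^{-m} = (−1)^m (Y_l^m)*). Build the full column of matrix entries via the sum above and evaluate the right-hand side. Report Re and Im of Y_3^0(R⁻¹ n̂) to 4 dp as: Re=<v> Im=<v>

Re=-0.6327 Im=0.0000

Need the full column D^3_{m',0} for m'=−3..3 at α=1.4047, β=1.0051, γ=3.5937.
cos(β/2)=0.876357, sin(β/2)=0.481662
d^3_{-3,0}: single k=3 term ⇒ +0.336345;  D = -0.160747-0.295446i
d^3_{-2,0}: k∈[2..3] ⇒ +0.749497 -0.226408 = +0.523089;  D = -0.494491+0.170588i
d^3_{-1,0}: k∈[1..3] ⇒ +0.862459 -0.781595 +0.078701 = +0.159565;  D = +0.026382+0.157369i
d^3_{0,0}: k∈[0..3] ⇒ +0.452988 -1.231549 +0.372026 -0.012487 = -0.419021;  D = -0.419021+0.000000i
d^3_{1,0}: k∈[0..2] ⇒ -0.862459 +0.781595 -0.078701 = -0.159565;  D = -0.026382+0.157369i
d^3_{2,0}: k∈[0..1] ⇒ +0.749497 -0.226408 = +0.523089;  D = -0.494491-0.170588i
d^3_{3,0}: single k=0 term ⇒ -0.336345;  D = +0.160747-0.295446i
Y_3^{m'}(θ=2.1596,φ=4.8191) and Σ D·Y over m':
  (-0.1607-0.2954i)·(-0.0755-0.2278i)  (-0.4945+0.1706i)·(+0.3836-0.0831i)  (+0.0264+0.1574i)·(+0.0155+0.1449i)  (-0.4190+0.0000i)·(+0.3021+0.0000i)  (-0.0264+0.1574i)·(-0.0155+0.1449i)  (-0.4945-0.1706i)·(+0.3836+0.0831i)  (+0.1607-0.2954i)·(+0.0755-0.2278i)
Y_3^0(R⁻¹ n̂) = -0.632709+0.000000i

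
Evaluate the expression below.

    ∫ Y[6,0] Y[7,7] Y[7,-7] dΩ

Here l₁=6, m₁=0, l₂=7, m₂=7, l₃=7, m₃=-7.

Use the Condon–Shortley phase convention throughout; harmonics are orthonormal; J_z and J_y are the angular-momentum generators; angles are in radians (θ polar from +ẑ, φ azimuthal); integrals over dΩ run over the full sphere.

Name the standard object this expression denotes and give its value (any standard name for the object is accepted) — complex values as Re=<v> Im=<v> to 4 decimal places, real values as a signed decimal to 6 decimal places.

This is a Gaunt coefficient — the integral of a triple product of spherical harmonics over the sphere.
Checks pass: Σm=0; 20 even; l₃=7∈[1,13].
(2·6+1)(2·7+1)(2·7+1) = 2925
Δ: 6! 6! 8! / 21! → 1/2444321880
sum: t=0:+1/2612736000 t=1:−1/20736000 t=2:+1/1658880 t=3:−1/746496 t=4:+1/1658880 t=5:−1/20736000 t=6:+1/2612736000 = -1/4354560
3j²(6 7 7; 0 0 0) = Δ·Π!·Σ² = 1000/138567  (sign +1)
sum: t=6:+1/20901888000 = 1/20901888000
3j²(6 7 7; 0 7 -7) = Δ·Π!·Σ² = 143/38760  (sign +1)
combine: 4πI² = 2925·1000/138567·143/38760 = 8125/104329
take √, sign +1: I = 0.07872347

Gaunt coefficient, +0.078723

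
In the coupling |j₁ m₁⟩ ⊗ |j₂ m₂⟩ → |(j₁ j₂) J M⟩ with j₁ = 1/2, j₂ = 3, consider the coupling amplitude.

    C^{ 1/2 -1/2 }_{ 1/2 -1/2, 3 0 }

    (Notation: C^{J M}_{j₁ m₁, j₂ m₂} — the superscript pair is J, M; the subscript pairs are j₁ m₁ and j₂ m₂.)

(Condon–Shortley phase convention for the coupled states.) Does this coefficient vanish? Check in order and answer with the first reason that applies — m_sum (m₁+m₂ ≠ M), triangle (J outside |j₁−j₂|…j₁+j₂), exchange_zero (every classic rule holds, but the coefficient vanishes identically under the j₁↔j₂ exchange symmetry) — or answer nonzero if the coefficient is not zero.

triangle

m-sum: m₁+m₂ = -1/2+0 = -1/2, M = -1/2  ✓
triangle: need |j₁−j₂| ≤ J ≤ j₁+j₂, i.e. J ∈ [5/2, 7/2]; J = 1/2 is outside ✗ ⇒ coefficient is 0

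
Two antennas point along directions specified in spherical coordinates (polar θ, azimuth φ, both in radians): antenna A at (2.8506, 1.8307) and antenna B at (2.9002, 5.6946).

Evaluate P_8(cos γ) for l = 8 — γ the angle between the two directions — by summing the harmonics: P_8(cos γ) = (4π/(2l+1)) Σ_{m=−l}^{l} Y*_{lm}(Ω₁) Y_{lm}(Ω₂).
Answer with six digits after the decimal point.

-0.379738

Term-by-term m-sum for l=8 (normalisation 4π/17 = 0.739198):
  term(m=-8) = (0.000000, 0.000000)   from Y*(Ω₁)=(-0.000012, 0.000021), Y(Ω₂)=(-0.000000, -0.000005)
  term(m=-7) = (-0.000000, -0.000000)   from Y*(Ω₁)=(-0.000306, -0.000078), Y(Ω₂)=(0.000050, 0.000074)
  term(m=-6) = (-0.000001, 0.000002)   from Y*(Ω₁)=(-0.000030, -0.002680), Y(Ω₂)=(-0.000854, -0.000351)
  term(m=-5) = (0.000100, -0.000051)   from Y*(Ω₁)=(0.015705, -0.004368), Y(Ω₂)=(0.006734, -0.001356)
  term(m=-4) = (-0.002679, -0.000691)   from Y*(Ω₁)=(0.037015, 0.063003), Y(Ω₂)=(-0.026722, 0.026821)
  term(m=-3) = (0.020266, 0.029871)   from Y*(Ω₁)=(-0.166495, 0.168399), Y(Ω₂)=(0.029530, -0.149544)
  term(m=-2) = (0.027260, -0.214889)   from Y*(Ω₁)=(-0.446367, -0.255459), Y(Ω₂)=(0.161538, 0.388968)
  term(m=-1) = (-0.297063, 0.261759)   from Y*(Ω₁)=(0.151891, -0.571195), Y(Ω₂)=(-0.557164, -0.371912)
  term(m=+0) = (-0.009483, -0.000000)   from Y*(Ω₁)=(-0.041951, -0.000000), Y(Ω₂)=(0.226055, 0.000000)
  term(m=+1) = (-0.297063, -0.261759)   from Y*(Ω₁)=(-0.151891, -0.571195), Y(Ω₂)=(0.557164, -0.371912)
  term(m=+2) = (0.027260, 0.214889)   from Y*(Ω₁)=(-0.446367, 0.255459), Y(Ω₂)=(0.161538, -0.388968)
  term(m=+3) = (0.020266, -0.029871)   from Y*(Ω₁)=(0.166495, 0.168399), Y(Ω₂)=(-0.029530, -0.149544)
  term(m=+4) = (-0.002679, 0.000691)   from Y*(Ω₁)=(0.037015, -0.063003), Y(Ω₂)=(-0.026722, -0.026821)
  term(m=+5) = (0.000100, 0.000051)   from Y*(Ω₁)=(-0.015705, -0.004368), Y(Ω₂)=(-0.006734, -0.001356)
  term(m=+6) = (-0.000001, -0.000002)   from Y*(Ω₁)=(-0.000030, 0.002680), Y(Ω₂)=(-0.000854, 0.000351)
  term(m=+7) = (-0.000000, 0.000000)   from Y*(Ω₁)=(0.000306, -0.000078), Y(Ω₂)=(-0.000050, 0.000074)
  term(m=+8) = (0.000000, -0.000000)   from Y*(Ω₁)=(-0.000012, -0.000021), Y(Ω₂)=(-0.000000, 0.000005)
Accumulated sum (-0.513716, 0.000000); after 4π/(2l+1) scaling, (-0.379738, 0.000000) ⇒ P_8 = -0.379738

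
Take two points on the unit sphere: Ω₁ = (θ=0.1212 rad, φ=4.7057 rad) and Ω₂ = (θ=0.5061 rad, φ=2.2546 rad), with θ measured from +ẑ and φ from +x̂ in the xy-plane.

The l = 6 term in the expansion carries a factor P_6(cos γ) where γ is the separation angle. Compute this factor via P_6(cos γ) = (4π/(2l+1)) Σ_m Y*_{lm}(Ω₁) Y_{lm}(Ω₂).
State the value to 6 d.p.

-0.413341

Expand P_6 via completeness: Σ_{m} conj(Y_{6,m}) at Ω₁ times Y_{6,m} at Ω₂ —
  m=-6: (-0.00000 + 0.00000j) × (0.00359 - 0.00514j) = -0.00000 + 0.00000j  (running Σ = -0.00000 + 0.00000j)
  m=-5: (-0.00000 - 0.00004j) × (0.01073 + 0.03769j) = 0.00000 - 0.00000j  (running Σ = 0.00000 - 0.00000j)
  m=-4: (0.00075 - 0.00002j) × (-0.13420 - 0.05775j) = -0.00010 - 0.00004j  (running Σ = -0.00010 - 0.00004j)
  m=-3: (0.00018 + 0.00896j) × (0.31164 - 0.16249j) = 0.00151 + 0.00276j  (running Σ = 0.00141 + 0.00272j)
  m=-2: (-0.07286 + 0.00097j) × (-0.10105 + 0.49044j) = 0.00688 - 0.03583j  (running Σ = 0.00830 - 0.03311j)
  m=-1: (-0.00247 - 0.36987j) × (-0.15034 - 0.18448j) = -0.06786 + 0.05606j  (running Σ = -0.05956 + 0.02295j)
  m=0: (0.86608 + 0.00000j) × (-0.35617 + 0.00000j) = -0.30847 + 0.00000j  (running Σ = -0.36804 + 0.02295j)
  m=1: (0.00247 - 0.36987j) × (0.15034 - 0.18448j) = -0.06786 - 0.05606j  (running Σ = -0.43590 - 0.03311j)
  m=2: (-0.07286 - 0.00097j) × (-0.10105 - 0.49044j) = 0.00688 + 0.03583j  (running Σ = -0.42902 + 0.00272j)
  m=3: (-0.00018 + 0.00896j) × (-0.31164 - 0.16249j) = 0.00151 - 0.00276j  (running Σ = -0.42750 - 0.00004j)
  m=4: (0.00075 + 0.00002j) × (-0.13420 + 0.05775j) = -0.00010 + 0.00004j  (running Σ = -0.42761 - 0.00000j)
  m=5: (0.00000 - 0.00004j) × (-0.01073 + 0.03769j) = 0.00000 + 0.00000j  (running Σ = -0.42760 + 0.00000j)
  m=6: (-0.00000 - 0.00000j) × (0.00359 + 0.00514j) = -0.00000 - 0.00000j  (running Σ = -0.42760 - 0.00000j)
Σ over m = -0.42760 - 0.00000j; ×(4π/13) → -0.41334 - 0.00000j. Real part: -0.413341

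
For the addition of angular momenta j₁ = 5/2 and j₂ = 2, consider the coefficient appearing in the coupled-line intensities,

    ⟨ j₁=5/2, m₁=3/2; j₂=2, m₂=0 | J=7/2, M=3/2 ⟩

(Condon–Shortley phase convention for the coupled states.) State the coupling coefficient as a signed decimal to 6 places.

√[8·1!4!3!/9! · 4!1!2!2!5!2!] = √(512/7)
  +(−1)^0/∏(0,1,1,2,3,1)! = 1/12  (running 1/12)
  +(−1)^1/∏(1,0,0,1,4,2)! = -1/48  (running 1/16)
⟨..|..⟩ = √(512/7)·(1/16) = +0.534522

+√(2/7) = +0.534522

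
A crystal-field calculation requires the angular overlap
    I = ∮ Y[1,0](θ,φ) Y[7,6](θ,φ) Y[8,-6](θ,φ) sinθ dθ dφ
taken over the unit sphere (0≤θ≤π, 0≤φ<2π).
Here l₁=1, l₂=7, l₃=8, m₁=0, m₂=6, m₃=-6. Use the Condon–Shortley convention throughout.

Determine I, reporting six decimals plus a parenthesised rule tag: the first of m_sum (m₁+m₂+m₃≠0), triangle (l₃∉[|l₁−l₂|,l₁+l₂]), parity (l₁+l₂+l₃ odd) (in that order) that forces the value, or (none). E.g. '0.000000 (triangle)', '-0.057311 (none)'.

0.161907 (none)

Rules hold: Σm=0, L=16 even, 6≤8≤8.
N = 3·15·17 = 765
Δ = 0!·2!·14!/17! = 1/2040
Racah Σ t=0..0: t=0:+1/25401600 = 1/25401600
⇒ 3j(1 7 8; 0 0 0)² = 8/255, sgn +1
Racah Σ t=0..0: t=0:+1/6227020800 = 1/6227020800
⇒ 3j(1 7 8; 0 6 -6)² = 7/510, sgn +1
4πI² = N·(3j₀)²·(3jₘ)² = 28/85
I = +1·√(0.329412/4π) = 0.16190663
No selection rule forces the value: the integral is nonzero (none).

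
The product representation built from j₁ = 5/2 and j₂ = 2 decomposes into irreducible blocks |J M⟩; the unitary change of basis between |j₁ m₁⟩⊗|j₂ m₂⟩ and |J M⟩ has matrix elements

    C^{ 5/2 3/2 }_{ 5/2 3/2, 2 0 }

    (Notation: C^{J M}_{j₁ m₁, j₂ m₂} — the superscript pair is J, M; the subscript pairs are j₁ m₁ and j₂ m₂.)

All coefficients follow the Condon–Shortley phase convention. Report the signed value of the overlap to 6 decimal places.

triangle: 2!·3!·2!/8! = 24/40320
(j±m)!: 4!·1!·2!·2!·4!·1! = 2304
prefactor² = (2J+1)·Δ·N² = 288/35
  k=0: +1/(0!·2!·1!·2!·2!·0!) = 1/8
  k=1: −1/(1!·1!·0!·1!·3!·1!) = -1/6
Σ = -1/24  ⇒  CG² = 288/35·(-1/24)² = 1/70
CG = −√(1/70) = -0.119523

−√(1/70) ≈ -0.119523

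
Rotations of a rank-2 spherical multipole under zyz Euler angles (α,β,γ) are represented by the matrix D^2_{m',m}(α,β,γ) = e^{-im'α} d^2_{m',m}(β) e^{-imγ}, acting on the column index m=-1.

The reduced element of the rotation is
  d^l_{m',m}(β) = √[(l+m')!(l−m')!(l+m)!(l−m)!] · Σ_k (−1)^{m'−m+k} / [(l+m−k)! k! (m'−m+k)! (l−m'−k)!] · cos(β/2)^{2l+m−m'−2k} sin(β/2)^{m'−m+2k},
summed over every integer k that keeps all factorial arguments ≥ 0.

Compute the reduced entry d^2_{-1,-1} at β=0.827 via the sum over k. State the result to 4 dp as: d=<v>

d^2_{-1,-1}(β=0.8270) via the finite sum:
With c≡cos(β/2)=0.915720 and s≡sin(β/2)=0.401817, N=[1·6·1·6]^{1/2}=6.000000
Admissible k: 0..1 (factorial args all ≥0)
  k=0: (−1)^0·6.0000/(6)·0.9157^4·0.4018^0 = +0.703155
  k=1: (−1)^1·6.0000/(2)·0.9157^2·0.4018^2 = -0.406165
d^2_{-1,-1}(0.8270) = +0.703155 -0.406165 = +0.296989

d=0.2970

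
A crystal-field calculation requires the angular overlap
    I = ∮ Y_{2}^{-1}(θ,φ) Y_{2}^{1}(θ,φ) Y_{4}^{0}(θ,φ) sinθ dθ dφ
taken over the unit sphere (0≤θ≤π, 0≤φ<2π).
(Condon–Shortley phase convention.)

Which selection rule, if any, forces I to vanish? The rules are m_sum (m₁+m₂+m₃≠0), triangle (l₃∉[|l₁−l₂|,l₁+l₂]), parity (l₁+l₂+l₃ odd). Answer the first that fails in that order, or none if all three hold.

Σmᵢ = 0  ✓
l₃∈[|l₁−l₂|,l₁+l₂]=[0,4], have l₃=4  ✓
Σlᵢ = 8 ⇒ even  ✓

none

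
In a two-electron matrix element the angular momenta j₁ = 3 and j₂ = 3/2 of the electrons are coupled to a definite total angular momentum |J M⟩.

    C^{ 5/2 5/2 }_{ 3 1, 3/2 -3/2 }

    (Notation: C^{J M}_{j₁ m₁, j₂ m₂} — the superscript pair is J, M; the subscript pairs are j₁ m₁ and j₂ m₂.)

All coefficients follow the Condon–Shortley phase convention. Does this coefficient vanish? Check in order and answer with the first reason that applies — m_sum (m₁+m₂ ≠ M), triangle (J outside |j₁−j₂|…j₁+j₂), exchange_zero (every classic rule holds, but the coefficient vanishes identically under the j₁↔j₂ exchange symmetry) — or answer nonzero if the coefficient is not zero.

m_sum

m-sum: m₁+m₂ = 1+(-3/2) = -1/2, M = 5/2  ✗ ⇒ coefficient is 0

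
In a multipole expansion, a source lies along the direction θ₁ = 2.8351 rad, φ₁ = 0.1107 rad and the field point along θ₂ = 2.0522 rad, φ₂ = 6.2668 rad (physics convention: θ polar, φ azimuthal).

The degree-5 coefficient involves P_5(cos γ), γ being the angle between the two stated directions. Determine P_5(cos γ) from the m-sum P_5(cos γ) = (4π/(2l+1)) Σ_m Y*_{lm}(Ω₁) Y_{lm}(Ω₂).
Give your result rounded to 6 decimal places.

-0.375097

Summing Y*_{l m}(θ₁,φ₁)·Y_{l m}(θ₂,φ₂) over m ∈ [−5, 5]; prefactor 4π/(2·5+1) = 1.142397:
  term(m=-5) = +0.000237+0.000175i   from Y*(Ω₁)=+0.000987+0.000610i, Y(Ω₂)=+0.253046+0.020778i
  term(m=-4) = +0.004249+0.002367i   from Y*(Ω₁)=-0.010478-0.004969i, Y(Ω₂)=-0.418528-0.027470i
  term(m=-3) = +0.014180+0.005684i   from Y*(Ω₁)=+0.064501+0.022245i, Y(Ω₂)=+0.223640+0.011002i
  term(m=-2) = -0.054081-0.014050i   from Y*(Ω₁)=-0.247810-0.055780i, Y(Ω₂)=+0.219859+0.007208i
  term(m=-1) = -0.158614-0.020267i   from Y*(Ω₁)=+0.540251+0.060051i, Y(Ω₂)=-0.294129-0.004820i
  term(m=+0) = +0.059716+0.000000i   from Y*(Ω₁)=-0.381803-0.000000i, Y(Ω₂)=-0.156405+0.000000i
  term(m=+1) = -0.158614+0.020267i   from Y*(Ω₁)=-0.540251+0.060051i, Y(Ω₂)=+0.294129-0.004820i
  term(m=+2) = -0.054081+0.014050i   from Y*(Ω₁)=-0.247810+0.055780i, Y(Ω₂)=+0.219859-0.007208i
  term(m=+3) = +0.014180-0.005684i   from Y*(Ω₁)=-0.064501+0.022245i, Y(Ω₂)=-0.223640+0.011002i
  term(m=+4) = +0.004249-0.002367i   from Y*(Ω₁)=-0.010478+0.004969i, Y(Ω₂)=-0.418528+0.027470i
  term(m=+5) = +0.000237-0.000175i   from Y*(Ω₁)=-0.000987+0.000610i, Y(Ω₂)=-0.253046+0.020778i
Total Σ_m = -0.328342-0.000000i. Multiply by 1.142397: -0.375097-0.000000i. P_5(cos γ) = -0.375097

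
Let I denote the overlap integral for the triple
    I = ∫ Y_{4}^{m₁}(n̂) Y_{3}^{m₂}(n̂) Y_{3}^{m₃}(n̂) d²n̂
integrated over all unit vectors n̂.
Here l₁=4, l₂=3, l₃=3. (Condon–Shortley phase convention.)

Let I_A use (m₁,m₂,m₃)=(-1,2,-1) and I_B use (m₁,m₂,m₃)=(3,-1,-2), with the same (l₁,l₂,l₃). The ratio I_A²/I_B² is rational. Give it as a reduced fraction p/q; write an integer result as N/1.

16/7

Same 4,3,3: normalisation and zero-m 3j drop out of the ratio.
A: Δ: 4! 4! 2! / 11! → 1/34650; sum: t=3:−1/48 t=4:+1/144 = -1/72; 3j²(4 3 3; -1 2 -1) = Δ·Π!·Σ² = 16/693  (sign -1)
B: Δ: 4! 4! 2! / 11! → 1/34650; sum: t=0:+1/288 t=1:−1/144 = -1/288; 3j²(4 3 3; 3 -1 -2) = Δ·Π!·Σ² = 1/99  (sign +1)
I_A²/I_B² = (16/693)/(1/99) = 16/7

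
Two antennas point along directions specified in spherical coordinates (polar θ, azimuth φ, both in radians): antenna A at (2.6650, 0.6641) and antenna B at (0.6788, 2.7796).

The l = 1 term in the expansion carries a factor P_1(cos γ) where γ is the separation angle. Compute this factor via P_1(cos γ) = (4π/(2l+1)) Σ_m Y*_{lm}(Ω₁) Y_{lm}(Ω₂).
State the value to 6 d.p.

-0.840841

Summing Y*_{l m}(θ₁,φ₁)·Y_{l m}(θ₂,φ₂) over m ∈ [−1, 1]; prefactor 4π/(2·1+1) = 4.188790:
  m=-1: Y*=(0.124812, 0.097690)  Y=(-0.202864, -0.076820)  product (-0.017815, -0.029406)
  m=+0: Y*=(-0.434154, -0.000000)  Y=(0.380292, 0.000000)  product (-0.165106, -0.000000)
  m=+1: Y*=(-0.124812, 0.097690)  Y=(0.202864, -0.076820)  product (-0.017815, 0.029406)
Σ over m = (-0.200736, 0.000000); ×(4π/3) → (-0.840841, 0.000000). Real part: -0.840841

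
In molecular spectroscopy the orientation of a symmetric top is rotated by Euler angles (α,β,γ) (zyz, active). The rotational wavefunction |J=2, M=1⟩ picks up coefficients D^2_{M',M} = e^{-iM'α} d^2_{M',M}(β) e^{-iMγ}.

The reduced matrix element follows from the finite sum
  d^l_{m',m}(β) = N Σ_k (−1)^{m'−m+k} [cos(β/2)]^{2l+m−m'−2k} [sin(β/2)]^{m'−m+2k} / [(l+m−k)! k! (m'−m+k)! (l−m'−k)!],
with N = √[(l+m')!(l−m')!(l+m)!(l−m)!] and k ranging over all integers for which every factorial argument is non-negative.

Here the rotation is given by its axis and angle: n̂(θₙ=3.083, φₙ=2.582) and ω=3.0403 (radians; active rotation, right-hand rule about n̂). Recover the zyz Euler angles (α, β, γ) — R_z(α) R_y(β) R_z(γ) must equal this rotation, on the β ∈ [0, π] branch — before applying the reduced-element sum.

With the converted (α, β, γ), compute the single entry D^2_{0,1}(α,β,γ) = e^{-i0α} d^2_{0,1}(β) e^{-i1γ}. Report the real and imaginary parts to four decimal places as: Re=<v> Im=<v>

Axis–angle → zyz. n̂ = (sinθₙcosφₙ, sinθₙsinφₙ, cosθₙ) = (-0.049627, +0.031086, -0.998284), ω = 3.0403.
R = I cosω + sinω [n̂]ₓ + (1−cosω) n̂n̂ᵀ gives
  R = [-0.989961, +0.097869, +0.101973; -0.104023, -0.992947, -0.056887; +0.095687, -0.066924, +0.993159]
β = atan2(√(R₁₃²+R₂₃²), R₃₃) = 0.117035; α = atan2(R₂₃, R₁₃) mod 2π = 5.774326; γ = atan2(R₃₂, −R₃₁) mod 2π = 3.751919
Split into d^2_{0,1}(β=0.1170) × two z-phases.
c=cos(0.117035/2)=0.998288, s=sin(0.117035/2)=0.058484; N=√[2·2·6·1]=4.898979
Admissible k: 1..2 (factorial args all ≥0)
  k=1: (−1)^0·4.8990/(2)·0.9983^3·0.0585^1 = +0.142522
  k=2: (−1)^1·4.8990/(2)·0.9983^1·0.0585^3 = -0.000489
d^2_{0,1}(0.1170) = +0.142522 -0.000489 = +0.142033
Attach z-rotation phases: D = e^{-i(0)(5.7743)}·(+0.142033)·e^{-i(1)(3.7519)} = -0.116390+0.081404i

Re=-0.1164 Im=0.0814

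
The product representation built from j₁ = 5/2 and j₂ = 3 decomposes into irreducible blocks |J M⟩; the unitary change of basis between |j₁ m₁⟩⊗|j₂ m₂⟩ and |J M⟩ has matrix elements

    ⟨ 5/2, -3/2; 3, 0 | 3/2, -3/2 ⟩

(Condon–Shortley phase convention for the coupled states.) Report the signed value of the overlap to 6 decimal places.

-0.414039  (= −√(6/35))

√[4·4!1!2!/8! · 1!4!3!3!0!3!] = √(864/35)
  +(−1)^3/∏(3,1,1,0,0,2)! = -1/12  (running -1/12)
⟨..|..⟩ = √(864/35)·(-1/12) = -0.414039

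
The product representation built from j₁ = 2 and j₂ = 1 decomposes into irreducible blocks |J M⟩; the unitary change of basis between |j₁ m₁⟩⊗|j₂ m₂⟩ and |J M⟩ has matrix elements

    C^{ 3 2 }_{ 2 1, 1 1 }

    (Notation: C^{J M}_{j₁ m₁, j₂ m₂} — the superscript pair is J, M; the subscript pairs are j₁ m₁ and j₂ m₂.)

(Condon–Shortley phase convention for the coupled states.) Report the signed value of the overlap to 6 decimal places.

+√(2/3) = +0.816497

√[7·0!4!2!/7! · 3!1!2!0!5!1!] = √(96)
  +(−1)^0/∏(0,0,1,2,3,0)! = 1/12  (running 1/12)
⟨..|..⟩ = √(96)·(1/12) = +0.816497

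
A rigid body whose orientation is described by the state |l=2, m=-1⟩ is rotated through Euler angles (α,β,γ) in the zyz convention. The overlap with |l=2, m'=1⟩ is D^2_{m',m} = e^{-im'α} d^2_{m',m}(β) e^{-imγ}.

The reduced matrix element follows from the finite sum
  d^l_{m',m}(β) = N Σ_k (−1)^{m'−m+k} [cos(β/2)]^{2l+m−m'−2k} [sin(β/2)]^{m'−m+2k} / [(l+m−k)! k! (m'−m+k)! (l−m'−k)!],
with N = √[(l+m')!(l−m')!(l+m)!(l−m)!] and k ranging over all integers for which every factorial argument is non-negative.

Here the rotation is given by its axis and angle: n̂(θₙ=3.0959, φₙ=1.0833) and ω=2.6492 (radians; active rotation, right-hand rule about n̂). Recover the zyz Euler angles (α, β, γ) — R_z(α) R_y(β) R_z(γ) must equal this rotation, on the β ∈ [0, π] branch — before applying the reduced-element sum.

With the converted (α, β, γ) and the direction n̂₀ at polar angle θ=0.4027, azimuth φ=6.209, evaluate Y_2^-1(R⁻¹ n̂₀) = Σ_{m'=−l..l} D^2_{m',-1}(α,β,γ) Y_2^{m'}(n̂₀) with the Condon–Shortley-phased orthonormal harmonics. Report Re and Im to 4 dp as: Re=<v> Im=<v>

Axis–angle → zyz. n̂ = (sinθₙcosφₙ, sinθₙsinφₙ, cosθₙ) = (+0.021396, +0.040356, -0.998956), ω = 2.6492.
R = I cosω + sinω [n̂]ₓ + (1−cosω) n̂n̂ᵀ gives
  R = [-0.880343, +0.473867, -0.021130; -0.470618, -0.878141, -0.085953; -0.059285, -0.065724, +0.996075]
β = atan2(√(R₁₃²+R₂₃²), R₃₃) = 0.088628; α = atan2(R₂₃, R₁₃) mod 2π = 4.471336; γ = atan2(R₃₂, −R₃₁) mod 2π = 5.446329
Need the full column D^2_{m',-1} for m'=−2..2 at α=4.4713, β=0.0886, γ=5.4463.
cos(β/2)=0.999018, sin(β/2)=0.044299
d^2_{-2,-1}: single k=1 term ⇒ +0.088338;  D = -0.022012+0.085552i
d^2_{-1,-1}: k∈[0..1] ⇒ +0.996079 -0.005876 = +0.990203;  D = -0.872340-0.468535i
d^2_{0,-1}: k∈[0..1] ⇒ -0.108192 +0.000213 = -0.107979;  D = -0.072324+0.080179i
d^2_{1,-1}: k∈[0..1] ⇒ +0.005876 -0.000004 = +0.005872;  D = +0.003295+0.004860i
d^2_{2,-1}: single k=0 term ⇒ -0.000174;  D = +0.000163-0.000060i
Y_2^{m'}(θ=0.4027,φ=6.209) and Σ D·Y over m':
  (-0.0220+0.0856i)·(+0.0587+0.0088i)  (-0.8723-0.4685i)·(+0.2778+0.0206i)  (-0.0723+0.0802i)·(+0.4855+0.0000i)  (+0.0033+0.0049i)·(-0.2778+0.0206i)  (+0.0002-0.0001i)·(+0.0587-0.0088i)
Y_2^-1(R⁻¹ n̂) = -0.270804-0.105695i

Re=-0.2708 Im=-0.1057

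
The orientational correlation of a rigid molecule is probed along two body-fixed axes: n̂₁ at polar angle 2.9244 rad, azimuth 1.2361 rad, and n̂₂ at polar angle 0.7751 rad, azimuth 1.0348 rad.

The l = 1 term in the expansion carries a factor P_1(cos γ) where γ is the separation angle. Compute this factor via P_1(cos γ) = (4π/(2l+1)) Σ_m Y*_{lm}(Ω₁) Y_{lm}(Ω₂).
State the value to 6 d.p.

Term-by-term m-sum for l=1 (normalisation 4π/3 = 4.188790):
  m=-1: Y*=+0.024456+0.070319i  Y=+0.123473-0.207866i  product +0.017637+0.003599i
  m=+0: Y*=-0.477123-0.000000i  Y=+0.349034+0.000000i  product -0.166532-0.000000i
  m=+1: Y*=-0.024456+0.070319i  Y=-0.123473-0.207866i  product +0.017637-0.003599i
Σ over m = -0.131259+0.000000i; ×(4π/3) → -0.549817+0.000000i. Real part: -0.549817

-0.549817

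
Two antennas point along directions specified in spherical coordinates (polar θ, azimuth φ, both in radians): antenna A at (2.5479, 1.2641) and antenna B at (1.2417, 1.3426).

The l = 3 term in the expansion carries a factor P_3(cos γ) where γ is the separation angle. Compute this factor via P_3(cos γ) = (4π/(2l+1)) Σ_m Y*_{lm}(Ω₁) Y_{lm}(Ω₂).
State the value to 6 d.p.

Expand P_3 via completeness: Σ_{m} conj(Y_{3,m}) at Ω₁ times Y_{3,m} at Ω₂ —
  [-3]  conj(Y_{3,-3})(Ω₁) = -0.05812 - 0.04425j ; Y_{3,-3}(Ω₂) = -0.22360 + 0.27392j ; Δ = 0.02512 - 0.00603j
  [-2]  conj(Y_{3,-2})(Ω₁) = 0.21678 - 0.15261j ; Y_{3,-2}(Ω₂) = -0.26552 - 0.13036j ; Δ = -0.07745 + 0.01226j
  [-1]  conj(Y_{3,-1})(Ω₁) = 0.13292 + 0.41973j ; Y_{3,-1}(Ω₂) = -0.03305 + 0.14232j ; Δ = -0.06413 + 0.00504j
  [+0]  conj(Y_{3,0})(Ω₁) = -0.13462 + 0.00000j ; Y_{3,0}(Ω₂) = -0.29883 + 0.00000j ; Δ = 0.04023 + 0.00000j
  [+1]  conj(Y_{3,1})(Ω₁) = -0.13292 + 0.41973j ; Y_{3,1}(Ω₂) = 0.03305 + 0.14232j ; Δ = -0.06413 - 0.00504j
  [+2]  conj(Y_{3,2})(Ω₁) = 0.21678 + 0.15261j ; Y_{3,2}(Ω₂) = -0.26552 + 0.13036j ; Δ = -0.07745 - 0.01226j
  [+3]  conj(Y_{3,3})(Ω₁) = 0.05812 - 0.04425j ; Y_{3,3}(Ω₂) = 0.22360 + 0.27392j ; Δ = 0.02512 + 0.00603j
Σ over m = -0.19271 + 0.00000j; ×(4π/7) → -0.34595 + 0.00000j. Real part: -0.345950

-0.345950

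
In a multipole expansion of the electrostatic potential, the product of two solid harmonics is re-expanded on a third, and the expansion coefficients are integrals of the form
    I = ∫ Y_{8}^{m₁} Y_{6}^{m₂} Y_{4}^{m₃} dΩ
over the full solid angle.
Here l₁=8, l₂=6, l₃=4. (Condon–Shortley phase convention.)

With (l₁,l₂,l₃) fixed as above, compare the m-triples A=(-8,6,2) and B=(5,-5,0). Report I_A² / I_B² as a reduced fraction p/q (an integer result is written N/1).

Same 8,6,4: normalisation and zero-m 3j drop out of the ratio.
A: Δ: 10! 6! 2! / 19! → 1/23279256; sum: t=10:+1/5225472000 = 1/5225472000; 3j²(8 6 4; -8 6 2) = Δ·Π!·Σ² = 22/969  (sign +1)
B: Δ: 10! 6! 2! / 19! → 1/23279256; sum: t=0:+1/130636800 t=1:−1/34836480 = -11/522547200; 3j²(8 6 4; 5 -5 0) = Δ·Π!·Σ² = 1331/81396  (sign -1)
I_A²/I_B² = (22/969)/(1331/81396) = 168/121

168/121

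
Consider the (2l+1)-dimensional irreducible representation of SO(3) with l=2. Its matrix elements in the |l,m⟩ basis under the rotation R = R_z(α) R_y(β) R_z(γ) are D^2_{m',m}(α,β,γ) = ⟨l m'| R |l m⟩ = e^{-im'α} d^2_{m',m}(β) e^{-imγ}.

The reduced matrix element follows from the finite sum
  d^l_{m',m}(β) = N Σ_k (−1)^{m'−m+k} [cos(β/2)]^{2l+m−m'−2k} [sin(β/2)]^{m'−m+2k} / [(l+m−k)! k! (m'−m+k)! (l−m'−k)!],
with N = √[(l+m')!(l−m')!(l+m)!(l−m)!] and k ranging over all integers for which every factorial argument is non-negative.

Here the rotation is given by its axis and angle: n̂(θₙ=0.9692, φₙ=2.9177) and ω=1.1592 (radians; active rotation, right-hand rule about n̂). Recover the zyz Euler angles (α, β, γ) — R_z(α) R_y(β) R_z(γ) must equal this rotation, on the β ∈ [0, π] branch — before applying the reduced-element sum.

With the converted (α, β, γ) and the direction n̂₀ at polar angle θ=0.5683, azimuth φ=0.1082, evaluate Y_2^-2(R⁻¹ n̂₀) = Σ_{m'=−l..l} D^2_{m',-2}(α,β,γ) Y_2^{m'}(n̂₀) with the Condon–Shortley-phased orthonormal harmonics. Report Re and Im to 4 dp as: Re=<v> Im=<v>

Re=-0.2894 Im=0.0504

Axis–angle → zyz. n̂ = (sinθₙcosφₙ, sinθₙsinφₙ, cosθₙ) = (-0.803856, +0.183046, +0.565959), ω = 1.1592.
R = I cosω + sinω [n̂]ₓ + (1−cosω) n̂n̂ᵀ gives
  R = [+0.787736, -0.606967, -0.105178; +0.430417, +0.420174, +0.798871; -0.440695, -0.674570, +0.592235]
β = atan2(√(R₁₃²+R₂₃²), R₃₃) = 0.936966; α = atan2(R₂₃, R₁₃) mod 2π = 1.701701; γ = atan2(R₃₂, −R₃₁) mod 2π = 5.291079
Need the full column D^2_{m',-2} for m'=−2..2 at α=1.7017, β=0.9370, γ=5.2911.
cos(β/2)=0.892254, sin(β/2)=0.451533
d^2_{-2,-2}: single k=0 term ⇒ +0.633803;  D = +0.095720+0.626534i
d^2_{-1,-2}: single k=0 term ⇒ -0.641484;  D = -0.616055+0.178825i
d^2_{0,-2}: single k=0 term ⇒ +0.397587;  D = -0.159726-0.364092i
d^2_{1,-2}: single k=0 term ⇒ -0.164281;  D = +0.140539-0.085071i
d^2_{2,-2}: single k=0 term ⇒ +0.041568;  D = +0.025983+0.032447i
Y_2^{m'}(θ=0.5683,φ=0.1082) and Σ D·Y over m':
  (+0.0957+0.6265i)·(+0.1093-0.0240i)  (-0.6161+0.1788i)·(+0.3484-0.0378i)  (-0.1597-0.3641i)·(+0.3567+0.0000i)  (+0.1405-0.0851i)·(-0.3484-0.0378i)  (+0.0260+0.0324i)·(+0.1093+0.0240i)
Y_2^-2(R⁻¹ n̂) = -0.289441+0.050391i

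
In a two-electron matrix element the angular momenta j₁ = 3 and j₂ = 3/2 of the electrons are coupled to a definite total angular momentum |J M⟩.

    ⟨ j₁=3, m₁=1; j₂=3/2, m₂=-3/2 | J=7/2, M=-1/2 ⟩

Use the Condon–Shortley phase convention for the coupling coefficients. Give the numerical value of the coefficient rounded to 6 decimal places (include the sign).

√[8·1!5!2!/9! · 4!2!0!3!3!4!] = √(1536/7)
  +(−1)^0/∏(0,1,2,0,3,2)! = 1/24  (running 1/24)
⟨..|..⟩ = √(1536/7)·(1/24) = +0.617213

+√(8/21) ≈ +0.617213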